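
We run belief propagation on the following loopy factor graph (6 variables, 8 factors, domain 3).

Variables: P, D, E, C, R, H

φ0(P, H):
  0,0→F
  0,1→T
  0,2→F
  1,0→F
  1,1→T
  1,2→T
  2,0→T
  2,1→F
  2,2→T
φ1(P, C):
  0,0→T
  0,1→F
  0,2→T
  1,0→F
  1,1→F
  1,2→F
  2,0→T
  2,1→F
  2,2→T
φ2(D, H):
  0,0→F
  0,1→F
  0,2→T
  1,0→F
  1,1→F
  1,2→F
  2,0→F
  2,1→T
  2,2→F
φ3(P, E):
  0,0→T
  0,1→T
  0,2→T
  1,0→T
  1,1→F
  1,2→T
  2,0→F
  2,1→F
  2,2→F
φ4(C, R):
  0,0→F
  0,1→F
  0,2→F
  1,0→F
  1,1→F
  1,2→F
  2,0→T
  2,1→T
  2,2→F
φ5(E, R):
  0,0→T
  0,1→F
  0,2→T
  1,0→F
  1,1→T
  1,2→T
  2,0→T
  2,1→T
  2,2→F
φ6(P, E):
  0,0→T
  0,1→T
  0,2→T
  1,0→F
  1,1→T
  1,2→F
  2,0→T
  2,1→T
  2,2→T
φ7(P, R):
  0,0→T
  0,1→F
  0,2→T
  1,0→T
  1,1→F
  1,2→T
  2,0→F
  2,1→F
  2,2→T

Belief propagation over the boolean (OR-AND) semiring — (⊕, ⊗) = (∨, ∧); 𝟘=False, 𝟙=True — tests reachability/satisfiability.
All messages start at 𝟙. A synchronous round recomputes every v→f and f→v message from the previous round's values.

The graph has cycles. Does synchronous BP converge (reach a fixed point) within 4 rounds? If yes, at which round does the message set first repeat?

NOT CONVERGED within 4 rounds

init: all messages = 𝟙 over 3 values
r1 m[φ0→P] = [T, T, T]
r1 m[φ0→H] = [T, T, T]
r1 m[φ1→P] = [T, F, T]
r1 m[φ1→C] = [T, F, T]
r1 m[φ2→D] = [T, F, T]
r1 m[φ2→H] = [F, T, T]
r1 m[φ3→P] = [T, T, F]
r1 m[φ3→E] = [T, T, T]
r1 m[φ4→C] = [F, F, T]
r1 m[φ4→R] = [T, T, F]
r1 m[φ5→E] = [T, T, T]
r1 m[φ5→R] = [T, T, T]
r1 m[φ6→P] = [T, T, T]
r1 m[φ6→E] = [T, T, T]
r1 m[φ7→P] = [T, T, T]
r1 m[φ7→R] = [T, F, T]
r1 m[P→φ0] = [T, T, T]
r1 m[P→φ1] = [T, T, T]
r1 m[P→φ3] = [T, T, T]
r1 m[P→φ6] = [T, T, T]
r1 m[P→φ7] = [T, T, T]
r1 m[D→φ2] = [T, T, T]
r1 m[E→φ3] = [T, T, T]
r1 m[E→φ5] = [T, T, T]
r1 m[E→φ6] = [T, T, T]
r1 m[C→φ1] = [T, T, T]
r1 m[C→φ4] = [T, T, T]
r1 m[R→φ4] = [T, T, T]
r1 m[R→φ5] = [T, T, T]
r1 m[R→φ7] = [T, T, T]
r1 m[H→φ0] = [T, T, T]
r1 m[H→φ2] = [T, T, T]
r2 m[φ0→P] = [T, T, T]
r2 m[φ0→H] = [T, T, T]
r2 m[φ1→P] = [T, F, T]
r2 m[φ1→C] = [T, F, T]
r2 m[φ2→D] = [T, F, T]
r2 m[φ2→H] = [F, T, T]
r2 m[φ3→P] = [T, T, F]
r2 m[φ3→E] = [T, T, T]
r2 m[φ4→C] = [F, F, T]
r2 m[φ4→R] = [T, T, F]
r2 m[φ5→E] = [T, T, T]
r2 m[φ5→R] = [T, T, T]
r2 m[φ6→P] = [T, T, T]
r2 m[φ6→E] = [T, T, T]
r2 m[φ7→P] = [T, T, T]
r2 m[φ7→R] = [T, F, T]
r2 m[P→φ0] = [T, F, F]
r2 m[P→φ1] = [T, T, F]
r2 m[P→φ3] = [T, F, T]
r2 m[P→φ6] = [T, F, F]
r2 m[P→φ7] = [T, F, F]
r2 m[D→φ2] = [T, T, T]
r2 m[E→φ3] = [T, T, T]
r2 m[E→φ5] = [T, T, T]
r2 m[E→φ6] = [T, T, T]
r2 m[C→φ1] = [F, F, T]
r2 m[C→φ4] = [T, F, T]
r2 m[R→φ4] = [T, F, T]
r2 m[R→φ5] = [T, F, F]
r2 m[R→φ7] = [T, T, F]
r2 m[H→φ0] = [F, T, T]
r2 m[H→φ2] = [T, T, T]
r3 m[φ0→P] = [T, T, T]
r3 m[φ0→H] = [F, T, F]
r3 m[φ1→P] = [T, F, T]
r3 m[φ1→C] = [T, F, T]
r3 m[φ2→D] = [T, F, T]
r3 m[φ2→H] = [F, T, T]
r3 m[φ3→P] = [T, T, F]
r3 m[φ3→E] = [T, T, T]
r3 m[φ4→C] = [F, F, T]
r3 m[φ4→R] = [T, T, F]
r3 m[φ5→E] = [T, F, T]
r3 m[φ5→R] = [T, T, T]
r3 m[φ6→P] = [T, T, T]
r3 m[φ6→E] = [T, T, T]
r3 m[φ7→P] = [T, T, F]
r3 m[φ7→R] = [T, F, T]
r3 m[P→φ0] = [T, F, F]
r3 m[P→φ1] = [T, T, F]
r3 m[P→φ3] = [T, F, T]
r3 m[P→φ6] = [T, F, F]
r3 m[P→φ7] = [T, F, F]
r3 m[D→φ2] = [T, T, T]
r3 m[E→φ3] = [T, T, T]
r3 m[E→φ5] = [T, T, T]
r3 m[E→φ6] = [T, T, T]
r3 m[C→φ1] = [F, F, T]
r3 m[C→φ4] = [T, F, T]
r3 m[R→φ4] = [T, F, T]
r3 m[R→φ5] = [T, F, F]
r3 m[R→φ7] = [T, T, F]
r3 m[H→φ0] = [F, T, T]
r3 m[H→φ2] = [T, T, T]
r4 m[φ0→P] = [T, T, T]
r4 m[φ0→H] = [F, T, F]
r4 m[φ1→P] = [T, F, T]
r4 m[φ1→C] = [T, F, T]
r4 m[φ2→D] = [T, F, T]
r4 m[φ2→H] = [F, T, T]
r4 m[φ3→P] = [T, T, F]
r4 m[φ3→E] = [T, T, T]
r4 m[φ4→C] = [F, F, T]
r4 m[φ4→R] = [T, T, F]
r4 m[φ5→E] = [T, F, T]
r4 m[φ5→R] = [T, T, T]
r4 m[φ6→P] = [T, T, T]
r4 m[φ6→E] = [T, T, T]
r4 m[φ7→P] = [T, T, F]
r4 m[φ7→R] = [T, F, T]
r4 m[P→φ0] = [T, F, F]
r4 m[P→φ1] = [T, T, F]
r4 m[P→φ3] = [T, F, F]
r4 m[P→φ6] = [T, F, F]
r4 m[P→φ7] = [T, F, F]
r4 m[D→φ2] = [T, T, T]
r4 m[E→φ3] = [T, F, T]
r4 m[E→φ5] = [T, T, T]
r4 m[E→φ6] = [T, F, T]
r4 m[C→φ1] = [F, F, T]
r4 m[C→φ4] = [T, F, T]
r4 m[R→φ4] = [T, F, T]
r4 m[R→φ5] = [T, F, F]
r4 m[R→φ7] = [T, T, F]
r4 m[H→φ0] = [F, T, T]
r4 m[H→φ2] = [F, T, F]
no fixed point within 4 rounds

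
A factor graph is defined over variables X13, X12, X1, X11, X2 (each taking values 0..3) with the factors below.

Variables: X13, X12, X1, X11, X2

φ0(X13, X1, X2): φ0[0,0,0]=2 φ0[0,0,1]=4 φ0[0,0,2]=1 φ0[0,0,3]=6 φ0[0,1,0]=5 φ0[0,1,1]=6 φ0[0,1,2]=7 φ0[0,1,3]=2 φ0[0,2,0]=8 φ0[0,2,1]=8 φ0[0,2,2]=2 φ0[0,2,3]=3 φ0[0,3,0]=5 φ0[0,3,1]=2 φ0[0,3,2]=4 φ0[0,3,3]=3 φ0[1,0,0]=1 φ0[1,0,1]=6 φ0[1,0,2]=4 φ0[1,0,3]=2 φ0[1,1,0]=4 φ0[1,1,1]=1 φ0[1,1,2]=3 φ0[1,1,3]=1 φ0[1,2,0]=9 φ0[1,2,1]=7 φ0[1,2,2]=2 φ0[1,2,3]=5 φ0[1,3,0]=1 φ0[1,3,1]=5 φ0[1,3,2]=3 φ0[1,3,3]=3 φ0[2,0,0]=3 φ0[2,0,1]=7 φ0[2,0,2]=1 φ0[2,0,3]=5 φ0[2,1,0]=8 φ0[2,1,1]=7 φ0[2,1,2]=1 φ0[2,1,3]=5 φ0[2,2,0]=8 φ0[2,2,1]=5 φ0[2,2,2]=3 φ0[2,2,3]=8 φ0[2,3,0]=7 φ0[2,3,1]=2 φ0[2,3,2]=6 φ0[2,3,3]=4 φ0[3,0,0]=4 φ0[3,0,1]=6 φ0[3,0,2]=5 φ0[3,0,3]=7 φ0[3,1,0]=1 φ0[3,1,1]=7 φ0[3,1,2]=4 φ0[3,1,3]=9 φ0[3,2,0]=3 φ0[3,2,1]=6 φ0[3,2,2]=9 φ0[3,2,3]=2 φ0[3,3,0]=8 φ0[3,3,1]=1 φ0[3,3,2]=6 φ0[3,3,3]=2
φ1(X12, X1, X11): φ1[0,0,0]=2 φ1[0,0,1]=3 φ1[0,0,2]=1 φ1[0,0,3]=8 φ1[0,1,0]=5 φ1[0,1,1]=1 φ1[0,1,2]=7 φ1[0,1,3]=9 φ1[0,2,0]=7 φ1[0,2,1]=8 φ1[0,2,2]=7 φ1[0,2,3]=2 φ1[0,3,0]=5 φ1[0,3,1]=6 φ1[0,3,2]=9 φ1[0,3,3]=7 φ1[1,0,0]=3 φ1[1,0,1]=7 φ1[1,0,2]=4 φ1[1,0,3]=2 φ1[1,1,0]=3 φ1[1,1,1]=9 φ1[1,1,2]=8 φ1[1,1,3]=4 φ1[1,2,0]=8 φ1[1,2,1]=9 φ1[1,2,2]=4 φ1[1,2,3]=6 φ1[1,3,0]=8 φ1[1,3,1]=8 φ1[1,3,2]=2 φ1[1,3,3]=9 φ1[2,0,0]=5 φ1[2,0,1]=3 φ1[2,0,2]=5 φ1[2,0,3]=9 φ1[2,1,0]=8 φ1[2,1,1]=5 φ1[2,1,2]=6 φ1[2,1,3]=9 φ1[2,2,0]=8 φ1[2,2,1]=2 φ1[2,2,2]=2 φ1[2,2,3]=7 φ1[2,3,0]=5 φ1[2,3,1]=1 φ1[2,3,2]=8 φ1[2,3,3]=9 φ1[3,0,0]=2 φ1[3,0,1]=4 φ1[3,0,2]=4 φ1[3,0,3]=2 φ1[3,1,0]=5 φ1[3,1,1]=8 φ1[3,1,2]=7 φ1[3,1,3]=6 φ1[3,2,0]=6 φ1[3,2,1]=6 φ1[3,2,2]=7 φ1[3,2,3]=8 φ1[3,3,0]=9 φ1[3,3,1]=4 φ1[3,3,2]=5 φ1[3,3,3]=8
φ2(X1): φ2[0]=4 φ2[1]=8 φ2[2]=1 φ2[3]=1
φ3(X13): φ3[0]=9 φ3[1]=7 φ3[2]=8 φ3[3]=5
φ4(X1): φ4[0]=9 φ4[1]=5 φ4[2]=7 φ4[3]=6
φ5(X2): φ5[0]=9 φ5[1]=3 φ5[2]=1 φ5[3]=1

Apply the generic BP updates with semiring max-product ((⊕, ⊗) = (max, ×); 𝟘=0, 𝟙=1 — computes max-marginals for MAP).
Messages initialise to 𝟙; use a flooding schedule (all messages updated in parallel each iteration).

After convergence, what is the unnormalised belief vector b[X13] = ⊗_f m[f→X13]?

init: all messages = 𝟙 over 4 values
r1 m[φ0→X13] = [8, 9, 8, 9]
r1 m[φ0→X1] = [7, 9, 9, 8]
r1 m[φ0→X2] = [9, 8, 9, 9]
r1 m[φ1→X12] = [9, 9, 9, 9]
r1 m[φ1→X1] = [9, 9, 9, 9]
r1 m[φ1→X11] = [9, 9, 9, 9]
r1 m[φ2→X1] = [4, 8, 1, 1]
r1 m[φ3→X13] = [9, 7, 8, 5]
r1 m[φ4→X1] = [9, 5, 7, 6]
r1 m[φ5→X2] = [9, 3, 1, 1]
r1 m[X13→φ0] = [1, 1, 1, 1]
r1 m[X13→φ3] = [1, 1, 1, 1]
r1 m[X12→φ1] = [1, 1, 1, 1]
r1 m[X1→φ0] = [1, 1, 1, 1]
r1 m[X1→φ1] = [1, 1, 1, 1]
r1 m[X1→φ2] = [1, 1, 1, 1]
r1 m[X1→φ4] = [1, 1, 1, 1]
r1 m[X11→φ1] = [1, 1, 1, 1]
r1 m[X2→φ0] = [1, 1, 1, 1]
r1 m[X2→φ5] = [1, 1, 1, 1]
r2 m[φ0→X13] = [8, 9, 8, 9]
r2 m[φ0→X1] = [7, 9, 9, 8]
r2 m[φ0→X2] = [9, 8, 9, 9]
r2 m[φ1→X12] = [9, 9, 9, 9]
r2 m[φ1→X1] = [9, 9, 9, 9]
r2 m[φ1→X11] = [9, 9, 9, 9]
r2 m[φ2→X1] = [4, 8, 1, 1]
r2 m[φ3→X13] = [9, 7, 8, 5]
r2 m[φ4→X1] = [9, 5, 7, 6]
r2 m[φ5→X2] = [9, 3, 1, 1]
r2 m[X13→φ0] = [9, 7, 8, 5]
r2 m[X13→φ3] = [8, 9, 8, 9]
r2 m[X12→φ1] = [1, 1, 1, 1]
r2 m[X1→φ0] = [324, 360, 63, 54]
r2 m[X1→φ1] = [252, 360, 63, 48]
r2 m[X1→φ2] = [567, 405, 567, 432]
r2 m[X1→φ4] = [252, 648, 81, 72]
r2 m[X11→φ1] = [1, 1, 1, 1]
r2 m[X2→φ0] = [9, 3, 1, 1]
r2 m[X2→φ5] = [9, 8, 9, 9]
r3 m[φ0→X13] = [16200, 12960, 25920, 11664]
r3 m[φ0→X1] = [216, 576, 648, 504]
r3 m[φ0→X2] = [23040, 20160, 22680, 17496]
r3 m[φ1→X12] = [3240, 3240, 3240, 2880]
r3 m[φ1→X1] = [9, 9, 9, 9]
r3 m[φ1→X11] = [2880, 3240, 2880, 3240]
r3 m[φ2→X1] = [4, 8, 1, 1]
r3 m[φ3→X13] = [9, 7, 8, 5]
r3 m[φ4→X1] = [9, 5, 7, 6]
r3 m[φ5→X2] = [9, 3, 1, 1]
r3 m[X13→φ0] = [9, 7, 8, 5]
r3 m[X13→φ3] = [8, 9, 8, 9]
r3 m[X12→φ1] = [1, 1, 1, 1]
r3 m[X1→φ0] = [324, 360, 63, 54]
r3 m[X1→φ1] = [252, 360, 63, 48]
r3 m[X1→φ2] = [567, 405, 567, 432]
r3 m[X1→φ4] = [252, 648, 81, 72]
r3 m[X11→φ1] = [1, 1, 1, 1]
r3 m[X2→φ0] = [9, 3, 1, 1]
r3 m[X2→φ5] = [9, 8, 9, 9]
r4 m[φ0→X13] = [16200, 12960, 25920, 11664]
r4 m[φ0→X1] = [216, 576, 648, 504]
r4 m[φ0→X2] = [23040, 20160, 22680, 17496]
r4 m[φ1→X12] = [3240, 3240, 3240, 2880]
r4 m[φ1→X1] = [9, 9, 9, 9]
r4 m[φ1→X11] = [2880, 3240, 2880, 3240]
r4 m[φ2→X1] = [4, 8, 1, 1]
r4 m[φ3→X13] = [9, 7, 8, 5]
r4 m[φ4→X1] = [9, 5, 7, 6]
r4 m[φ5→X2] = [9, 3, 1, 1]
r4 m[X13→φ0] = [9, 7, 8, 5]
r4 m[X13→φ3] = [16200, 12960, 25920, 11664]
r4 m[X12→φ1] = [1, 1, 1, 1]
r4 m[X1→φ0] = [324, 360, 63, 54]
r4 m[X1→φ1] = [7776, 23040, 4536, 3024]
r4 m[X1→φ2] = [17496, 25920, 40824, 27216]
r4 m[X1→φ4] = [7776, 41472, 5832, 4536]
r4 m[X11→φ1] = [1, 1, 1, 1]
r4 m[X2→φ0] = [9, 3, 1, 1]
r4 m[X2→φ5] = [23040, 20160, 22680, 17496]
r5 m[φ0→X13] = [16200, 12960, 25920, 11664]
r5 m[φ0→X1] = [216, 576, 648, 504]
r5 m[φ0→X2] = [23040, 20160, 22680, 17496]
r5 m[φ1→X12] = [207360, 207360, 207360, 184320]
r5 m[φ1→X1] = [9, 9, 9, 9]
r5 m[φ1→X11] = [184320, 207360, 184320, 207360]
r5 m[φ2→X1] = [4, 8, 1, 1]
r5 m[φ3→X13] = [9, 7, 8, 5]
r5 m[φ4→X1] = [9, 5, 7, 6]
r5 m[φ5→X2] = [9, 3, 1, 1]
r5 m[X13→φ0] = [9, 7, 8, 5]
r5 m[X13→φ3] = [16200, 12960, 25920, 11664]
r5 m[X12→φ1] = [1, 1, 1, 1]
r5 m[X1→φ0] = [324, 360, 63, 54]
r5 m[X1→φ1] = [7776, 23040, 4536, 3024]
r5 m[X1→φ2] = [17496, 25920, 40824, 27216]
r5 m[X1→φ4] = [7776, 41472, 5832, 4536]
r5 m[X11→φ1] = [1, 1, 1, 1]
r5 m[X2→φ0] = [9, 3, 1, 1]
r5 m[X2→φ5] = [23040, 20160, 22680, 17496]
r6 m[φ0→X13] = [16200, 12960, 25920, 11664]
r6 m[φ0→X1] = [216, 576, 648, 504]
r6 m[φ0→X2] = [23040, 20160, 22680, 17496]
r6 m[φ1→X12] = [207360, 207360, 207360, 184320]
r6 m[φ1→X1] = [9, 9, 9, 9]
r6 m[φ1→X11] = [184320, 207360, 184320, 207360]
r6 m[φ2→X1] = [4, 8, 1, 1]
r6 m[φ3→X13] = [9, 7, 8, 5]
r6 m[φ4→X1] = [9, 5, 7, 6]
r6 m[φ5→X2] = [9, 3, 1, 1]
r6 m[X13→φ0] = [9, 7, 8, 5]
r6 m[X13→φ3] = [16200, 12960, 25920, 11664]
r6 m[X12→φ1] = [1, 1, 1, 1]
r6 m[X1→φ0] = [324, 360, 63, 54]
r6 m[X1→φ1] = [7776, 23040, 4536, 3024]
r6 m[X1→φ2] = [17496, 25920, 40824, 27216]
r6 m[X1→φ4] = [7776, 41472, 5832, 4536]
r6 m[X11→φ1] = [1, 1, 1, 1]
r6 m[X2→φ0] = [9, 3, 1, 1]
r6 m[X2→φ5] = [23040, 20160, 22680, 17496]
fixed point reached at round 6
b[X13] = ⊗ incoming = [145800, 90720, 207360, 58320]

b[X13] = [145800, 90720, 207360, 58320]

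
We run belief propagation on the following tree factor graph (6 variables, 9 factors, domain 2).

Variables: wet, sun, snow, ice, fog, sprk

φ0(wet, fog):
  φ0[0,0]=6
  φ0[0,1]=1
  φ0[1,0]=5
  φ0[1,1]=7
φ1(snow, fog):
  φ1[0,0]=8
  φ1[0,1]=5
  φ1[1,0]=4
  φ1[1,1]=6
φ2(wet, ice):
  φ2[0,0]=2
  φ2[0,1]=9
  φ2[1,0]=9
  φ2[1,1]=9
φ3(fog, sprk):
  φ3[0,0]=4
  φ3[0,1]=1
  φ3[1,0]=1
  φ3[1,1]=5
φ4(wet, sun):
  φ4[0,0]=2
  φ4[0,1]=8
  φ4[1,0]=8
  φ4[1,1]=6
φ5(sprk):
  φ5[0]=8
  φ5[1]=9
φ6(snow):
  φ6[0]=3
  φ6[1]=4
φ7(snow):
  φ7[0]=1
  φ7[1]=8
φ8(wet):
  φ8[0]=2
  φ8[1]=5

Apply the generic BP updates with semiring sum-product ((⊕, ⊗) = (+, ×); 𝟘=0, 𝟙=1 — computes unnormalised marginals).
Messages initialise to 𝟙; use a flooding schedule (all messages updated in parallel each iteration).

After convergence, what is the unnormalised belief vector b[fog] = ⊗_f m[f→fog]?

init: all messages = 𝟙 over 2 values
r1 m[φ0→wet] = [7, 12]
r1 m[φ0→fog] = [11, 8]
r1 m[φ1→snow] = [13, 10]
r1 m[φ1→fog] = [12, 11]
r1 m[φ2→wet] = [11, 18]
r1 m[φ2→ice] = [11, 18]
r1 m[φ3→fog] = [5, 6]
r1 m[φ3→sprk] = [5, 6]
r1 m[φ4→wet] = [10, 14]
r1 m[φ4→sun] = [10, 14]
r1 m[φ5→sprk] = [8, 9]
r1 m[φ6→snow] = [3, 4]
r1 m[φ7→snow] = [1, 8]
r1 m[φ8→wet] = [2, 5]
r1 m[wet→φ0] = [1, 1]
r1 m[wet→φ2] = [1, 1]
r1 m[wet→φ4] = [1, 1]
r1 m[wet→φ8] = [1, 1]
r1 m[sun→φ4] = [1, 1]
r1 m[snow→φ1] = [1, 1]
r1 m[snow→φ6] = [1, 1]
r1 m[snow→φ7] = [1, 1]
r1 m[ice→φ2] = [1, 1]
r1 m[fog→φ0] = [1, 1]
r1 m[fog→φ1] = [1, 1]
r1 m[fog→φ3] = [1, 1]
r1 m[sprk→φ3] = [1, 1]
r1 m[sprk→φ5] = [1, 1]
r2 m[φ0→wet] = [7, 12]
r2 m[φ0→fog] = [11, 8]
r2 m[φ1→snow] = [13, 10]
r2 m[φ1→fog] = [12, 11]
r2 m[φ2→wet] = [11, 18]
r2 m[φ2→ice] = [11, 18]
r2 m[φ3→fog] = [5, 6]
r2 m[φ3→sprk] = [5, 6]
r2 m[φ4→wet] = [10, 14]
r2 m[φ4→sun] = [10, 14]
r2 m[φ5→sprk] = [8, 9]
r2 m[φ6→snow] = [3, 4]
r2 m[φ7→snow] = [1, 8]
r2 m[φ8→wet] = [2, 5]
r2 m[wet→φ0] = [220, 1260]
r2 m[wet→φ2] = [140, 840]
r2 m[wet→φ4] = [154, 1080]
r2 m[wet→φ8] = [770, 3024]
r2 m[sun→φ4] = [1, 1]
r2 m[snow→φ1] = [3, 32]
r2 m[snow→φ6] = [13, 80]
r2 m[snow→φ7] = [39, 40]
r2 m[ice→φ2] = [1, 1]
r2 m[fog→φ0] = [60, 66]
r2 m[fog→φ1] = [55, 48]
r2 m[fog→φ3] = [132, 88]
r2 m[sprk→φ3] = [8, 9]
r2 m[sprk→φ5] = [5, 6]
r3 m[φ0→wet] = [426, 762]
r3 m[φ0→fog] = [7620, 9040]
r3 m[φ1→snow] = [680, 508]
r3 m[φ1→fog] = [152, 207]
r3 m[φ2→wet] = [11, 18]
r3 m[φ2→ice] = [7840, 8820]
r3 m[φ3→fog] = [41, 53]
r3 m[φ3→sprk] = [616, 572]
r3 m[φ4→wet] = [10, 14]
r3 m[φ4→sun] = [8948, 7712]
r3 m[φ5→sprk] = [8, 9]
r3 m[φ6→snow] = [3, 4]
r3 m[φ7→snow] = [1, 8]
r3 m[φ8→wet] = [2, 5]
r3 m[wet→φ0] = [220, 1260]
r3 m[wet→φ2] = [140, 840]
r3 m[wet→φ4] = [154, 1080]
r3 m[wet→φ8] = [770, 3024]
r3 m[sun→φ4] = [1, 1]
r3 m[snow→φ1] = [3, 32]
r3 m[snow→φ6] = [13, 80]
r3 m[snow→φ7] = [39, 40]
r3 m[ice→φ2] = [1, 1]
r3 m[fog→φ0] = [60, 66]
r3 m[fog→φ1] = [55, 48]
r3 m[fog→φ3] = [132, 88]
r3 m[sprk→φ3] = [8, 9]
r3 m[sprk→φ5] = [5, 6]
r4 m[φ0→wet] = [426, 762]
r4 m[φ0→fog] = [7620, 9040]
r4 m[φ1→snow] = [680, 508]
r4 m[φ1→fog] = [152, 207]
r4 m[φ2→wet] = [11, 18]
r4 m[φ2→ice] = [7840, 8820]
r4 m[φ3→fog] = [41, 53]
r4 m[φ3→sprk] = [616, 572]
r4 m[φ4→wet] = [10, 14]
r4 m[φ4→sun] = [8948, 7712]
r4 m[φ5→sprk] = [8, 9]
r4 m[φ6→snow] = [3, 4]
r4 m[φ7→snow] = [1, 8]
r4 m[φ8→wet] = [2, 5]
r4 m[wet→φ0] = [220, 1260]
r4 m[wet→φ2] = [8520, 53340]
r4 m[wet→φ4] = [9372, 68580]
r4 m[wet→φ8] = [46860, 192024]
r4 m[sun→φ4] = [1, 1]
r4 m[snow→φ1] = [3, 32]
r4 m[snow→φ6] = [680, 4064]
r4 m[snow→φ7] = [2040, 2032]
r4 m[ice→φ2] = [1, 1]
r4 m[fog→φ0] = [6232, 10971]
r4 m[fog→φ1] = [312420, 479120]
r4 m[fog→φ3] = [1158240, 1871280]
r4 m[sprk→φ3] = [8, 9]
r4 m[sprk→φ5] = [616, 572]
r5 m[φ0→wet] = [48363, 107957]
r5 m[φ0→fog] = [7620, 9040]
r5 m[φ1→snow] = [4894960, 4124400]
r5 m[φ1→fog] = [152, 207]
r5 m[φ2→wet] = [11, 18]
r5 m[φ2→ice] = [497100, 556740]
r5 m[φ3→fog] = [41, 53]
r5 m[φ3→sprk] = [6504240, 10514640]
r5 m[φ4→wet] = [10, 14]
r5 m[φ4→sun] = [567384, 486456]
r5 m[φ5→sprk] = [8, 9]
r5 m[φ6→snow] = [3, 4]
r5 m[φ7→snow] = [1, 8]
r5 m[φ8→wet] = [2, 5]
r5 m[wet→φ0] = [220, 1260]
r5 m[wet→φ2] = [8520, 53340]
r5 m[wet→φ4] = [9372, 68580]
r5 m[wet→φ8] = [46860, 192024]
r5 m[sun→φ4] = [1, 1]
r5 m[snow→φ1] = [3, 32]
r5 m[snow→φ6] = [680, 4064]
r5 m[snow→φ7] = [2040, 2032]
r5 m[ice→φ2] = [1, 1]
r5 m[fog→φ0] = [6232, 10971]
r5 m[fog→φ1] = [312420, 479120]
r5 m[fog→φ3] = [1158240, 1871280]
r5 m[sprk→φ3] = [8, 9]
r5 m[sprk→φ5] = [616, 572]
r6 m[φ0→wet] = [48363, 107957]
r6 m[φ0→fog] = [7620, 9040]
r6 m[φ1→snow] = [4894960, 4124400]
r6 m[φ1→fog] = [152, 207]
r6 m[φ2→wet] = [11, 18]
r6 m[φ2→ice] = [497100, 556740]
r6 m[φ3→fog] = [41, 53]
r6 m[φ3→sprk] = [6504240, 10514640]
r6 m[φ4→wet] = [10, 14]
r6 m[φ4→sun] = [567384, 486456]
r6 m[φ5→sprk] = [8, 9]
r6 m[φ6→snow] = [3, 4]
r6 m[φ7→snow] = [1, 8]
r6 m[φ8→wet] = [2, 5]
r6 m[wet→φ0] = [220, 1260]
r6 m[wet→φ2] = [967260, 7556990]
r6 m[wet→φ4] = [1063986, 9716130]
r6 m[wet→φ8] = [5319930, 27205164]
r6 m[sun→φ4] = [1, 1]
r6 m[snow→φ1] = [3, 32]
r6 m[snow→φ6] = [4894960, 32995200]
r6 m[snow→φ7] = [14684880, 16497600]
r6 m[ice→φ2] = [1, 1]
r6 m[fog→φ0] = [6232, 10971]
r6 m[fog→φ1] = [312420, 479120]
r6 m[fog→φ3] = [1158240, 1871280]
r6 m[sprk→φ3] = [8, 9]
r6 m[sprk→φ5] = [6504240, 10514640]
r7 m[φ0→wet] = [48363, 107957]
r7 m[φ0→fog] = [7620, 9040]
r7 m[φ1→snow] = [4894960, 4124400]
r7 m[φ1→fog] = [152, 207]
r7 m[φ2→wet] = [11, 18]
r7 m[φ2→ice] = [69947430, 76718250]
r7 m[φ3→fog] = [41, 53]
r7 m[φ3→sprk] = [6504240, 10514640]
r7 m[φ4→wet] = [10, 14]
r7 m[φ4→sun] = [79857012, 66808668]
r7 m[φ5→sprk] = [8, 9]
r7 m[φ6→snow] = [3, 4]
r7 m[φ7→snow] = [1, 8]
r7 m[φ8→wet] = [2, 5]
r7 m[wet→φ0] = [220, 1260]
r7 m[wet→φ2] = [967260, 7556990]
r7 m[wet→φ4] = [1063986, 9716130]
r7 m[wet→φ8] = [5319930, 27205164]
r7 m[sun→φ4] = [1, 1]
r7 m[snow→φ1] = [3, 32]
r7 m[snow→φ6] = [4894960, 32995200]
r7 m[snow→φ7] = [14684880, 16497600]
r7 m[ice→φ2] = [1, 1]
r7 m[fog→φ0] = [6232, 10971]
r7 m[fog→φ1] = [312420, 479120]
r7 m[fog→φ3] = [1158240, 1871280]
r7 m[sprk→φ3] = [8, 9]
r7 m[sprk→φ5] = [6504240, 10514640]
r8 m[φ0→wet] = [48363, 107957]
r8 m[φ0→fog] = [7620, 9040]
r8 m[φ1→snow] = [4894960, 4124400]
r8 m[φ1→fog] = [152, 207]
r8 m[φ2→wet] = [11, 18]
r8 m[φ2→ice] = [69947430, 76718250]
r8 m[φ3→fog] = [41, 53]
r8 m[φ3→sprk] = [6504240, 10514640]
r8 m[φ4→wet] = [10, 14]
r8 m[φ4→sun] = [79857012, 66808668]
r8 m[φ5→sprk] = [8, 9]
r8 m[φ6→snow] = [3, 4]
r8 m[φ7→snow] = [1, 8]
r8 m[φ8→wet] = [2, 5]
r8 m[wet→φ0] = [220, 1260]
r8 m[wet→φ2] = [967260, 7556990]
r8 m[wet→φ4] = [1063986, 9716130]
r8 m[wet→φ8] = [5319930, 27205164]
r8 m[sun→φ4] = [1, 1]
r8 m[snow→φ1] = [3, 32]
r8 m[snow→φ6] = [4894960, 32995200]
r8 m[snow→φ7] = [14684880, 16497600]
r8 m[ice→φ2] = [1, 1]
r8 m[fog→φ0] = [6232, 10971]
r8 m[fog→φ1] = [312420, 479120]
r8 m[fog→φ3] = [1158240, 1871280]
r8 m[sprk→φ3] = [8, 9]
r8 m[sprk→φ5] = [6504240, 10514640]
fixed point reached at round 8
b[fog] = ⊗ incoming = [47487840, 99177840]

b[fog] = [47487840, 99177840]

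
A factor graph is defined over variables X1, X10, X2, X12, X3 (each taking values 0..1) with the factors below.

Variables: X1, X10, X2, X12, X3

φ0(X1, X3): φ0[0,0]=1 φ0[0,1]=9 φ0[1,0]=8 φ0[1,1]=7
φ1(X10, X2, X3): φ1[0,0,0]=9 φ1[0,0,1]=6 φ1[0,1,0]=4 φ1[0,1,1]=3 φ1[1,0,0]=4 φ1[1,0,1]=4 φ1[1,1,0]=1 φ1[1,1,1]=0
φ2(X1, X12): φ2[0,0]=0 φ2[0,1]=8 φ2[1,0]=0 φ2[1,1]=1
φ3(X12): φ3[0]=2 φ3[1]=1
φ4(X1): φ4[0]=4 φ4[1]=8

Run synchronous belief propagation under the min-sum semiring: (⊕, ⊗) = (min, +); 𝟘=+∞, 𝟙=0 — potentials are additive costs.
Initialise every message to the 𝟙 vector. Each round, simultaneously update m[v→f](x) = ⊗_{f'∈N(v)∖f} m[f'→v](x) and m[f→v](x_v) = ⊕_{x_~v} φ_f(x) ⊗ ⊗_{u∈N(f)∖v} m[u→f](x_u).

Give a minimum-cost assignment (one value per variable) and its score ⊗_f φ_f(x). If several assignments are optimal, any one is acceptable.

assignment: (X1=0, X10=1, X2=1, X12=0, X3=0); score = 8

init: all messages = 𝟙 over 2 values
r1 m[φ0→X1] = [1, 7]
r1 m[φ0→X3] = [1, 7]
r1 m[φ1→X10] = [3, 0]
r1 m[φ1→X2] = [4, 0]
r1 m[φ1→X3] = [1, 0]
r1 m[φ2→X1] = [0, 0]
r1 m[φ2→X12] = [0, 1]
r1 m[φ3→X12] = [2, 1]
r1 m[φ4→X1] = [4, 8]
r1 m[X1→φ0] = [0, 0]
r1 m[X1→φ2] = [0, 0]
r1 m[X1→φ4] = [0, 0]
r1 m[X10→φ1] = [0, 0]
r1 m[X2→φ1] = [0, 0]
r1 m[X12→φ2] = [0, 0]
r1 m[X12→φ3] = [0, 0]
r1 m[X3→φ0] = [0, 0]
r1 m[X3→φ1] = [0, 0]
r2 m[φ0→X1] = [1, 7]
r2 m[φ0→X3] = [1, 7]
r2 m[φ1→X10] = [3, 0]
r2 m[φ1→X2] = [4, 0]
r2 m[φ1→X3] = [1, 0]
r2 m[φ2→X1] = [0, 0]
r2 m[φ2→X12] = [0, 1]
r2 m[φ3→X12] = [2, 1]
r2 m[φ4→X1] = [4, 8]
r2 m[X1→φ0] = [4, 8]
r2 m[X1→φ2] = [5, 15]
r2 m[X1→φ4] = [1, 7]
r2 m[X10→φ1] = [0, 0]
r2 m[X2→φ1] = [0, 0]
r2 m[X12→φ2] = [2, 1]
r2 m[X12→φ3] = [0, 1]
r2 m[X3→φ0] = [1, 0]
r2 m[X3→φ1] = [1, 7]
r3 m[φ0→X1] = [2, 7]
r3 m[φ0→X3] = [5, 13]
r3 m[φ1→X10] = [5, 2]
r3 m[φ1→X2] = [5, 2]
r3 m[φ1→X3] = [1, 0]
r3 m[φ2→X1] = [2, 2]
r3 m[φ2→X12] = [5, 13]
r3 m[φ3→X12] = [2, 1]
r3 m[φ4→X1] = [4, 8]
r3 m[X1→φ0] = [4, 8]
r3 m[X1→φ2] = [5, 15]
r3 m[X1→φ4] = [1, 7]
r3 m[X10→φ1] = [0, 0]
r3 m[X2→φ1] = [0, 0]
r3 m[X12→φ2] = [2, 1]
r3 m[X12→φ3] = [0, 1]
r3 m[X3→φ0] = [1, 0]
r3 m[X3→φ1] = [1, 7]
r4 m[φ0→X1] = [2, 7]
r4 m[φ0→X3] = [5, 13]
r4 m[φ1→X10] = [5, 2]
r4 m[φ1→X2] = [5, 2]
r4 m[φ1→X3] = [1, 0]
r4 m[φ2→X1] = [2, 2]
r4 m[φ2→X12] = [5, 13]
r4 m[φ3→X12] = [2, 1]
r4 m[φ4→X1] = [4, 8]
r4 m[X1→φ0] = [6, 10]
r4 m[X1→φ2] = [6, 15]
r4 m[X1→φ4] = [4, 9]
r4 m[X10→φ1] = [0, 0]
r4 m[X2→φ1] = [0, 0]
r4 m[X12→φ2] = [2, 1]
r4 m[X12→φ3] = [5, 13]
r4 m[X3→φ0] = [1, 0]
r4 m[X3→φ1] = [5, 13]
r5 m[φ0→X1] = [2, 7]
r5 m[φ0→X3] = [7, 15]
r5 m[φ1→X10] = [9, 6]
r5 m[φ1→X2] = [9, 6]
r5 m[φ1→X3] = [1, 0]
r5 m[φ2→X1] = [2, 2]
r5 m[φ2→X12] = [6, 14]
r5 m[φ3→X12] = [2, 1]
r5 m[φ4→X1] = [4, 8]
r5 m[X1→φ0] = [6, 10]
r5 m[X1→φ2] = [6, 15]
r5 m[X1→φ4] = [4, 9]
r5 m[X10→φ1] = [0, 0]
r5 m[X2→φ1] = [0, 0]
r5 m[X12→φ2] = [2, 1]
r5 m[X12→φ3] = [5, 13]
r5 m[X3→φ0] = [1, 0]
r5 m[X3→φ1] = [5, 13]
r6 m[φ0→X1] = [2, 7]
r6 m[φ0→X3] = [7, 15]
r6 m[φ1→X10] = [9, 6]
r6 m[φ1→X2] = [9, 6]
r6 m[φ1→X3] = [1, 0]
r6 m[φ2→X1] = [2, 2]
r6 m[φ2→X12] = [6, 14]
r6 m[φ3→X12] = [2, 1]
r6 m[φ4→X1] = [4, 8]
r6 m[X1→φ0] = [6, 10]
r6 m[X1→φ2] = [6, 15]
r6 m[X1→φ4] = [4, 9]
r6 m[X10→φ1] = [0, 0]
r6 m[X2→φ1] = [0, 0]
r6 m[X12→φ2] = [2, 1]
r6 m[X12→φ3] = [6, 14]
r6 m[X3→φ0] = [1, 0]
r6 m[X3→φ1] = [7, 15]
r7 m[φ0→X1] = [2, 7]
r7 m[φ0→X3] = [7, 15]
r7 m[φ1→X10] = [11, 8]
r7 m[φ1→X2] = [11, 8]
r7 m[φ1→X3] = [1, 0]
r7 m[φ2→X1] = [2, 2]
r7 m[φ2→X12] = [6, 14]
r7 m[φ3→X12] = [2, 1]
r7 m[φ4→X1] = [4, 8]
r7 m[X1→φ0] = [6, 10]
r7 m[X1→φ2] = [6, 15]
r7 m[X1→φ4] = [4, 9]
r7 m[X10→φ1] = [0, 0]
r7 m[X2→φ1] = [0, 0]
r7 m[X12→φ2] = [2, 1]
r7 m[X12→φ3] = [6, 14]
r7 m[X3→φ0] = [1, 0]
r7 m[X3→φ1] = [7, 15]
r8 m[φ0→X1] = [2, 7]
r8 m[φ0→X3] = [7, 15]
r8 m[φ1→X10] = [11, 8]
r8 m[φ1→X2] = [11, 8]
r8 m[φ1→X3] = [1, 0]
r8 m[φ2→X1] = [2, 2]
r8 m[φ2→X12] = [6, 14]
r8 m[φ3→X12] = [2, 1]
r8 m[φ4→X1] = [4, 8]
r8 m[X1→φ0] = [6, 10]
r8 m[X1→φ2] = [6, 15]
r8 m[X1→φ4] = [4, 9]
r8 m[X10→φ1] = [0, 0]
r8 m[X2→φ1] = [0, 0]
r8 m[X12→φ2] = [2, 1]
r8 m[X12→φ3] = [6, 14]
r8 m[X3→φ0] = [1, 0]
r8 m[X3→φ1] = [7, 15]
fixed point reached at round 8
traceback from X1: (X1=0, X10=1, X2=1, X12=0, X3=0), score=8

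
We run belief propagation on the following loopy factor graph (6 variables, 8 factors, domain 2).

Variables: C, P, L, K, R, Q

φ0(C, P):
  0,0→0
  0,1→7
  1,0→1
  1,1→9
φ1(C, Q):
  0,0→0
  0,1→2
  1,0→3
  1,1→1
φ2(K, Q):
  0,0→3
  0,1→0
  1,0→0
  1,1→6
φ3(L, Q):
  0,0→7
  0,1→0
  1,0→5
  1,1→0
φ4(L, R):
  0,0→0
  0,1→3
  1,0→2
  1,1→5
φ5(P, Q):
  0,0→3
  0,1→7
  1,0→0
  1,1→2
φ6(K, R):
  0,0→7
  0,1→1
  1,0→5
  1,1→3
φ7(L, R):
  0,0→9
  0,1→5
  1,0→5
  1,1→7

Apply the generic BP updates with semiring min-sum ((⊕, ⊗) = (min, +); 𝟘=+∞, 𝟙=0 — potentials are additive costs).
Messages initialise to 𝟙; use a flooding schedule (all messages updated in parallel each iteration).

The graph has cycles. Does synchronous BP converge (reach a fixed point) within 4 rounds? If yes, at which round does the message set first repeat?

NOT CONVERGED within 4 rounds

init: all messages = 𝟙 over 2 values
r1 m[φ0→C] = [0, 1]
r1 m[φ0→P] = [0, 7]
r1 m[φ1→C] = [0, 1]
r1 m[φ1→Q] = [0, 1]
r1 m[φ2→K] = [0, 0]
r1 m[φ2→Q] = [0, 0]
r1 m[φ3→L] = [0, 0]
r1 m[φ3→Q] = [5, 0]
r1 m[φ4→L] = [0, 2]
r1 m[φ4→R] = [0, 3]
r1 m[φ5→P] = [3, 0]
r1 m[φ5→Q] = [0, 2]
r1 m[φ6→K] = [1, 3]
r1 m[φ6→R] = [5, 1]
r1 m[φ7→L] = [5, 5]
r1 m[φ7→R] = [5, 5]
r1 m[C→φ0] = [0, 0]
r1 m[C→φ1] = [0, 0]
r1 m[P→φ0] = [0, 0]
r1 m[P→φ5] = [0, 0]
r1 m[L→φ3] = [0, 0]
r1 m[L→φ4] = [0, 0]
r1 m[L→φ7] = [0, 0]
r1 m[K→φ2] = [0, 0]
r1 m[K→φ6] = [0, 0]
r1 m[R→φ4] = [0, 0]
r1 m[R→φ6] = [0, 0]
r1 m[R→φ7] = [0, 0]
r1 m[Q→φ1] = [0, 0]
r1 m[Q→φ2] = [0, 0]
r1 m[Q→φ3] = [0, 0]
r1 m[Q→φ5] = [0, 0]
r2 m[φ0→C] = [0, 1]
r2 m[φ0→P] = [0, 7]
r2 m[φ1→C] = [0, 1]
r2 m[φ1→Q] = [0, 1]
r2 m[φ2→K] = [0, 0]
r2 m[φ2→Q] = [0, 0]
r2 m[φ3→L] = [0, 0]
r2 m[φ3→Q] = [5, 0]
r2 m[φ4→L] = [0, 2]
r2 m[φ4→R] = [0, 3]
r2 m[φ5→P] = [3, 0]
r2 m[φ5→Q] = [0, 2]
r2 m[φ6→K] = [1, 3]
r2 m[φ6→R] = [5, 1]
r2 m[φ7→L] = [5, 5]
r2 m[φ7→R] = [5, 5]
r2 m[C→φ0] = [0, 1]
r2 m[C→φ1] = [0, 1]
r2 m[P→φ0] = [3, 0]
r2 m[P→φ5] = [0, 7]
r2 m[L→φ3] = [5, 7]
r2 m[L→φ4] = [5, 5]
r2 m[L→φ7] = [0, 2]
r2 m[K→φ2] = [1, 3]
r2 m[K→φ6] = [0, 0]
r2 m[R→φ4] = [10, 6]
r2 m[R→φ6] = [5, 8]
r2 m[R→φ7] = [5, 4]
r2 m[Q→φ1] = [5, 2]
r2 m[Q→φ2] = [5, 3]
r2 m[Q→φ3] = [0, 3]
r2 m[Q→φ5] = [5, 1]
r3 m[φ0→C] = [3, 4]
r3 m[φ0→P] = [0, 7]
r3 m[φ1→C] = [4, 3]
r3 m[φ1→Q] = [0, 2]
r3 m[φ2→K] = [3, 5]
r3 m[φ2→Q] = [3, 1]
r3 m[φ3→L] = [3, 3]
r3 m[φ3→Q] = [12, 5]
r3 m[φ4→L] = [9, 11]
r3 m[φ4→R] = [5, 8]
r3 m[φ5→P] = [8, 3]
r3 m[φ5→Q] = [3, 7]
r3 m[φ6→K] = [9, 10]
r3 m[φ6→R] = [5, 1]
r3 m[φ7→L] = [9, 10]
r3 m[φ7→R] = [7, 5]
r3 m[C→φ0] = [0, 1]
r3 m[C→φ1] = [0, 1]
r3 m[P→φ0] = [3, 0]
r3 m[P→φ5] = [0, 7]
r3 m[L→φ3] = [5, 7]
r3 m[L→φ4] = [5, 5]
r3 m[L→φ7] = [0, 2]
r3 m[K→φ2] = [1, 3]
r3 m[K→φ6] = [0, 0]
r3 m[R→φ4] = [10, 6]
r3 m[R→φ6] = [5, 8]
r3 m[R→φ7] = [5, 4]
r3 m[Q→φ1] = [5, 2]
r3 m[Q→φ2] = [5, 3]
r3 m[Q→φ3] = [0, 3]
r3 m[Q→φ5] = [5, 1]
r4 m[φ0→C] = [3, 4]
r4 m[φ0→P] = [0, 7]
r4 m[φ1→C] = [4, 3]
r4 m[φ1→Q] = [0, 2]
r4 m[φ2→K] = [3, 5]
r4 m[φ2→Q] = [3, 1]
r4 m[φ3→L] = [3, 3]
r4 m[φ3→Q] = [12, 5]
r4 m[φ4→L] = [9, 11]
r4 m[φ4→R] = [5, 8]
r4 m[φ5→P] = [8, 3]
r4 m[φ5→Q] = [3, 7]
r4 m[φ6→K] = [9, 10]
r4 m[φ6→R] = [5, 1]
r4 m[φ7→L] = [9, 10]
r4 m[φ7→R] = [7, 5]
r4 m[C→φ0] = [4, 3]
r4 m[C→φ1] = [3, 4]
r4 m[P→φ0] = [8, 3]
r4 m[P→φ5] = [0, 7]
r4 m[L→φ3] = [18, 21]
r4 m[L→φ4] = [12, 13]
r4 m[L→φ7] = [12, 14]
r4 m[K→φ2] = [9, 10]
r4 m[K→φ6] = [3, 5]
r4 m[R→φ4] = [12, 6]
r4 m[R→φ6] = [12, 13]
r4 m[R→φ7] = [10, 9]
r4 m[Q→φ1] = [18, 13]
r4 m[Q→φ2] = [15, 14]
r4 m[Q→φ3] = [6, 10]
r4 m[Q→φ5] = [15, 8]
no fixed point within 4 rounds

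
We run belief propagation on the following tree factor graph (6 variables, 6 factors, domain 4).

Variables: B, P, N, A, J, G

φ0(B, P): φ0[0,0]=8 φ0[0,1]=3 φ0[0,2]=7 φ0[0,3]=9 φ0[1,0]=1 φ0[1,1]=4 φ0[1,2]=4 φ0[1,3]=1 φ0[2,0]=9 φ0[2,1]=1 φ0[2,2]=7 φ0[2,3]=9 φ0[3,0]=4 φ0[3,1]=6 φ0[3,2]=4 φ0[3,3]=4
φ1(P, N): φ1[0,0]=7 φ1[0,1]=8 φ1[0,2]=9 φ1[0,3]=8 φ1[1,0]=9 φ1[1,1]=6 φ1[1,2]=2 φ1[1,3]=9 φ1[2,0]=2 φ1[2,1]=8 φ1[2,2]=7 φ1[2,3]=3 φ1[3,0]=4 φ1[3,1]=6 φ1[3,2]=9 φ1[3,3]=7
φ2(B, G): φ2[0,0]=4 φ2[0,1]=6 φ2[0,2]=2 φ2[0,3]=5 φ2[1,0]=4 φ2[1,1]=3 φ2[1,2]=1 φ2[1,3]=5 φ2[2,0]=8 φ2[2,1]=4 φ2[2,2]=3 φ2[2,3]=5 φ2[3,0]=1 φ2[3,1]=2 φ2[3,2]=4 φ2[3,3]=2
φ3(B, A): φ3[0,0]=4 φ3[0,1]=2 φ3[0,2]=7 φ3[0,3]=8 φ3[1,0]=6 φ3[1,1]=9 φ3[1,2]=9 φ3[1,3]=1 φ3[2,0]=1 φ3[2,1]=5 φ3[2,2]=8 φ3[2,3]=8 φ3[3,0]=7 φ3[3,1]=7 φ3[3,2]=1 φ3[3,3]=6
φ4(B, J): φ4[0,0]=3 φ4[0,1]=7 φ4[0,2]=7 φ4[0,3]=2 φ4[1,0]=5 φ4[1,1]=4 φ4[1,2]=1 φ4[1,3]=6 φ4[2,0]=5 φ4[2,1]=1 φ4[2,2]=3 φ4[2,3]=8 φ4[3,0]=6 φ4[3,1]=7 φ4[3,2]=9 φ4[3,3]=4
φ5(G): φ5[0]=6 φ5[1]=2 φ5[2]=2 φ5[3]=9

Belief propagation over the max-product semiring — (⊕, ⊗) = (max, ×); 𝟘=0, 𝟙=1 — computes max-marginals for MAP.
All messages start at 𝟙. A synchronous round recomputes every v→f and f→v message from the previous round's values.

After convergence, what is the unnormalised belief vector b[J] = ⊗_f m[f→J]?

init: all messages = 𝟙 over 4 values
r1 m[φ0→B] = [9, 4, 9, 6]
r1 m[φ0→P] = [9, 6, 7, 9]
r1 m[φ1→P] = [9, 9, 8, 9]
r1 m[φ1→N] = [9, 8, 9, 9]
r1 m[φ2→B] = [6, 5, 8, 4]
r1 m[φ2→G] = [8, 6, 4, 5]
r1 m[φ3→B] = [8, 9, 8, 7]
r1 m[φ3→A] = [7, 9, 9, 8]
r1 m[φ4→B] = [7, 6, 8, 9]
r1 m[φ4→J] = [6, 7, 9, 8]
r1 m[φ5→G] = [6, 2, 2, 9]
r1 m[B→φ0] = [1, 1, 1, 1]
r1 m[B→φ2] = [1, 1, 1, 1]
r1 m[B→φ3] = [1, 1, 1, 1]
r1 m[B→φ4] = [1, 1, 1, 1]
r1 m[P→φ0] = [1, 1, 1, 1]
r1 m[P→φ1] = [1, 1, 1, 1]
r1 m[N→φ1] = [1, 1, 1, 1]
r1 m[A→φ3] = [1, 1, 1, 1]
r1 m[J→φ4] = [1, 1, 1, 1]
r1 m[G→φ2] = [1, 1, 1, 1]
r1 m[G→φ5] = [1, 1, 1, 1]
r2 m[φ0→B] = [9, 4, 9, 6]
r2 m[φ0→P] = [9, 6, 7, 9]
r2 m[φ1→P] = [9, 9, 8, 9]
r2 m[φ1→N] = [9, 8, 9, 9]
r2 m[φ2→B] = [6, 5, 8, 4]
r2 m[φ2→G] = [8, 6, 4, 5]
r2 m[φ3→B] = [8, 9, 8, 7]
r2 m[φ3→A] = [7, 9, 9, 8]
r2 m[φ4→B] = [7, 6, 8, 9]
r2 m[φ4→J] = [6, 7, 9, 8]
r2 m[φ5→G] = [6, 2, 2, 9]
r2 m[B→φ0] = [336, 270, 512, 252]
r2 m[B→φ2] = [504, 216, 576, 378]
r2 m[B→φ3] = [378, 120, 576, 216]
r2 m[B→φ4] = [432, 180, 576, 168]
r2 m[P→φ0] = [9, 9, 8, 9]
r2 m[P→φ1] = [9, 6, 7, 9]
r2 m[N→φ1] = [1, 1, 1, 1]
r2 m[A→φ3] = [1, 1, 1, 1]
r2 m[J→φ4] = [1, 1, 1, 1]
r2 m[G→φ2] = [6, 2, 2, 9]
r2 m[G→φ5] = [8, 6, 4, 5]
r3 m[φ0→B] = [81, 36, 81, 54]
r3 m[φ0→P] = [4608, 1512, 3584, 4608]
r3 m[φ1→P] = [9, 9, 8, 9]
r3 m[φ1→N] = [63, 72, 81, 72]
r3 m[φ2→B] = [45, 45, 48, 18]
r3 m[φ2→G] = [4608, 3024, 1728, 2880]
r3 m[φ3→B] = [8, 9, 8, 7]
r3 m[φ3→A] = [1512, 2880, 4608, 4608]
r3 m[φ4→B] = [7, 6, 8, 9]
r3 m[φ4→J] = [2880, 3024, 3024, 4608]
r3 m[φ5→G] = [6, 2, 2, 9]
r3 m[B→φ0] = [336, 270, 512, 252]
r3 m[B→φ2] = [504, 216, 576, 378]
r3 m[B→φ3] = [378, 120, 576, 216]
r3 m[B→φ4] = [432, 180, 576, 168]
r3 m[P→φ0] = [9, 9, 8, 9]
r3 m[P→φ1] = [9, 6, 7, 9]
r3 m[N→φ1] = [1, 1, 1, 1]
r3 m[A→φ3] = [1, 1, 1, 1]
r3 m[J→φ4] = [1, 1, 1, 1]
r3 m[G→φ2] = [6, 2, 2, 9]
r3 m[G→φ5] = [8, 6, 4, 5]
r4 m[φ0→B] = [81, 36, 81, 54]
r4 m[φ0→P] = [4608, 1512, 3584, 4608]
r4 m[φ1→P] = [9, 9, 8, 9]
r4 m[φ1→N] = [63, 72, 81, 72]
r4 m[φ2→B] = [45, 45, 48, 18]
r4 m[φ2→G] = [4608, 3024, 1728, 2880]
r4 m[φ3→B] = [8, 9, 8, 7]
r4 m[φ3→A] = [1512, 2880, 4608, 4608]
r4 m[φ4→B] = [7, 6, 8, 9]
r4 m[φ4→J] = [2880, 3024, 3024, 4608]
r4 m[φ5→G] = [6, 2, 2, 9]
r4 m[B→φ0] = [2520, 2430, 3072, 1134]
r4 m[B→φ2] = [4536, 1944, 5184, 3402]
r4 m[B→φ3] = [25515, 9720, 31104, 8748]
r4 m[B→φ4] = [29160, 14580, 31104, 6804]
r4 m[P→φ0] = [9, 9, 8, 9]
r4 m[P→φ1] = [4608, 1512, 3584, 4608]
r4 m[N→φ1] = [1, 1, 1, 1]
r4 m[A→φ3] = [1, 1, 1, 1]
r4 m[J→φ4] = [1, 1, 1, 1]
r4 m[G→φ2] = [6, 2, 2, 9]
r4 m[G→φ5] = [4608, 3024, 1728, 2880]
r5 m[φ0→B] = [81, 36, 81, 54]
r5 m[φ0→P] = [27648, 9720, 21504, 27648]
r5 m[φ1→P] = [9, 9, 8, 9]
r5 m[φ1→N] = [32256, 36864, 41472, 36864]
r5 m[φ2→B] = [45, 45, 48, 18]
r5 m[φ2→G] = [41472, 27216, 15552, 25920]
r5 m[φ3→B] = [8, 9, 8, 7]
r5 m[φ3→A] = [102060, 155520, 248832, 248832]
r5 m[φ4→B] = [7, 6, 8, 9]
r5 m[φ4→J] = [155520, 204120, 204120, 248832]
r5 m[φ5→G] = [6, 2, 2, 9]
r5 m[B→φ0] = [2520, 2430, 3072, 1134]
r5 m[B→φ2] = [4536, 1944, 5184, 3402]
r5 m[B→φ3] = [25515, 9720, 31104, 8748]
r5 m[B→φ4] = [29160, 14580, 31104, 6804]
r5 m[P→φ0] = [9, 9, 8, 9]
r5 m[P→φ1] = [4608, 1512, 3584, 4608]
r5 m[N→φ1] = [1, 1, 1, 1]
r5 m[A→φ3] = [1, 1, 1, 1]
r5 m[J→φ4] = [1, 1, 1, 1]
r5 m[G→φ2] = [6, 2, 2, 9]
r5 m[G→φ5] = [4608, 3024, 1728, 2880]
r6 m[φ0→B] = [81, 36, 81, 54]
r6 m[φ0→P] = [27648, 9720, 21504, 27648]
r6 m[φ1→P] = [9, 9, 8, 9]
r6 m[φ1→N] = [32256, 36864, 41472, 36864]
r6 m[φ2→B] = [45, 45, 48, 18]
r6 m[φ2→G] = [41472, 27216, 15552, 25920]
r6 m[φ3→B] = [8, 9, 8, 7]
r6 m[φ3→A] = [102060, 155520, 248832, 248832]
r6 m[φ4→B] = [7, 6, 8, 9]
r6 m[φ4→J] = [155520, 204120, 204120, 248832]
r6 m[φ5→G] = [6, 2, 2, 9]
r6 m[B→φ0] = [2520, 2430, 3072, 1134]
r6 m[B→φ2] = [4536, 1944, 5184, 3402]
r6 m[B→φ3] = [25515, 9720, 31104, 8748]
r6 m[B→φ4] = [29160, 14580, 31104, 6804]
r6 m[P→φ0] = [9, 9, 8, 9]
r6 m[P→φ1] = [27648, 9720, 21504, 27648]
r6 m[N→φ1] = [1, 1, 1, 1]
r6 m[A→φ3] = [1, 1, 1, 1]
r6 m[J→φ4] = [1, 1, 1, 1]
r6 m[G→φ2] = [6, 2, 2, 9]
r6 m[G→φ5] = [41472, 27216, 15552, 25920]
r7 m[φ0→B] = [81, 36, 81, 54]
r7 m[φ0→P] = [27648, 9720, 21504, 27648]
r7 m[φ1→P] = [9, 9, 8, 9]
r7 m[φ1→N] = [193536, 221184, 248832, 221184]
r7 m[φ2→B] = [45, 45, 48, 18]
r7 m[φ2→G] = [41472, 27216, 15552, 25920]
r7 m[φ3→B] = [8, 9, 8, 7]
r7 m[φ3→A] = [102060, 155520, 248832, 248832]
r7 m[φ4→B] = [7, 6, 8, 9]
r7 m[φ4→J] = [155520, 204120, 204120, 248832]
r7 m[φ5→G] = [6, 2, 2, 9]
r7 m[B→φ0] = [2520, 2430, 3072, 1134]
r7 m[B→φ2] = [4536, 1944, 5184, 3402]
r7 m[B→φ3] = [25515, 9720, 31104, 8748]
r7 m[B→φ4] = [29160, 14580, 31104, 6804]
r7 m[P→φ0] = [9, 9, 8, 9]
r7 m[P→φ1] = [27648, 9720, 21504, 27648]
r7 m[N→φ1] = [1, 1, 1, 1]
r7 m[A→φ3] = [1, 1, 1, 1]
r7 m[J→φ4] = [1, 1, 1, 1]
r7 m[G→φ2] = [6, 2, 2, 9]
r7 m[G→φ5] = [41472, 27216, 15552, 25920]
r8 m[φ0→B] = [81, 36, 81, 54]
r8 m[φ0→P] = [27648, 9720, 21504, 27648]
r8 m[φ1→P] = [9, 9, 8, 9]
r8 m[φ1→N] = [193536, 221184, 248832, 221184]
r8 m[φ2→B] = [45, 45, 48, 18]
r8 m[φ2→G] = [41472, 27216, 15552, 25920]
r8 m[φ3→B] = [8, 9, 8, 7]
r8 m[φ3→A] = [102060, 155520, 248832, 248832]
r8 m[φ4→B] = [7, 6, 8, 9]
r8 m[φ4→J] = [155520, 204120, 204120, 248832]
r8 m[φ5→G] = [6, 2, 2, 9]
r8 m[B→φ0] = [2520, 2430, 3072, 1134]
r8 m[B→φ2] = [4536, 1944, 5184, 3402]
r8 m[B→φ3] = [25515, 9720, 31104, 8748]
r8 m[B→φ4] = [29160, 14580, 31104, 6804]
r8 m[P→φ0] = [9, 9, 8, 9]
r8 m[P→φ1] = [27648, 9720, 21504, 27648]
r8 m[N→φ1] = [1, 1, 1, 1]
r8 m[A→φ3] = [1, 1, 1, 1]
r8 m[J→φ4] = [1, 1, 1, 1]
r8 m[G→φ2] = [6, 2, 2, 9]
r8 m[G→φ5] = [41472, 27216, 15552, 25920]
fixed point reached at round 8
b[J] = ⊗ incoming = [155520, 204120, 204120, 248832]

b[J] = [155520, 204120, 204120, 248832]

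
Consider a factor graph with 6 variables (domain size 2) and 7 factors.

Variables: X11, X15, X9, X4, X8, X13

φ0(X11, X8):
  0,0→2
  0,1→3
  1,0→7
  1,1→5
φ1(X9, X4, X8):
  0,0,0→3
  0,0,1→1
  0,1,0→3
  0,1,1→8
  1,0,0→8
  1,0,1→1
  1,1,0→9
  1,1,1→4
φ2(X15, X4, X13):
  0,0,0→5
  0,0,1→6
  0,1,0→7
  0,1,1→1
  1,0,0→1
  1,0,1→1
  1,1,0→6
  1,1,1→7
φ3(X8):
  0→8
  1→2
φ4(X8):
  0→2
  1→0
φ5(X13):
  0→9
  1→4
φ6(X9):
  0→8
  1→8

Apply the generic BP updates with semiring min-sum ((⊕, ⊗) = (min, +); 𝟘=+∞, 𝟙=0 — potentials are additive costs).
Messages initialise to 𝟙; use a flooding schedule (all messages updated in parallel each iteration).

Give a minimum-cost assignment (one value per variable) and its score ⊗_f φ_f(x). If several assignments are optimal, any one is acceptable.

assignment: (X11=0, X15=1, X9=0, X4=0, X8=1, X13=1); score = 19

init: all messages = 𝟙 over 2 values
r1 m[φ0→X11] = [2, 5]
r1 m[φ0→X8] = [2, 3]
r1 m[φ1→X9] = [1, 1]
r1 m[φ1→X4] = [1, 3]
r1 m[φ1→X8] = [3, 1]
r1 m[φ2→X15] = [1, 1]
r1 m[φ2→X4] = [1, 1]
r1 m[φ2→X13] = [1, 1]
r1 m[φ3→X8] = [8, 2]
r1 m[φ4→X8] = [2, 0]
r1 m[φ5→X13] = [9, 4]
r1 m[φ6→X9] = [8, 8]
r1 m[X11→φ0] = [0, 0]
r1 m[X15→φ2] = [0, 0]
r1 m[X9→φ1] = [0, 0]
r1 m[X9→φ6] = [0, 0]
r1 m[X4→φ1] = [0, 0]
r1 m[X4→φ2] = [0, 0]
r1 m[X8→φ0] = [0, 0]
r1 m[X8→φ1] = [0, 0]
r1 m[X8→φ3] = [0, 0]
r1 m[X8→φ4] = [0, 0]
r1 m[X13→φ2] = [0, 0]
r1 m[X13→φ5] = [0, 0]
r2 m[φ0→X11] = [2, 5]
r2 m[φ0→X8] = [2, 3]
r2 m[φ1→X9] = [1, 1]
r2 m[φ1→X4] = [1, 3]
r2 m[φ1→X8] = [3, 1]
r2 m[φ2→X15] = [1, 1]
r2 m[φ2→X4] = [1, 1]
r2 m[φ2→X13] = [1, 1]
r2 m[φ3→X8] = [8, 2]
r2 m[φ4→X8] = [2, 0]
r2 m[φ5→X13] = [9, 4]
r2 m[φ6→X9] = [8, 8]
r2 m[X11→φ0] = [0, 0]
r2 m[X15→φ2] = [0, 0]
r2 m[X9→φ1] = [8, 8]
r2 m[X9→φ6] = [1, 1]
r2 m[X4→φ1] = [1, 1]
r2 m[X4→φ2] = [1, 3]
r2 m[X8→φ0] = [13, 3]
r2 m[X8→φ1] = [12, 5]
r2 m[X8→φ3] = [7, 4]
r2 m[X8→φ4] = [13, 6]
r2 m[X13→φ2] = [9, 4]
r2 m[X13→φ5] = [1, 1]
r3 m[φ0→X11] = [6, 8]
r3 m[φ0→X8] = [2, 3]
r3 m[φ1→X9] = [7, 7]
r3 m[φ1→X4] = [14, 17]
r3 m[φ1→X8] = [12, 10]
r3 m[φ2→X15] = [8, 6]
r3 m[φ2→X4] = [5, 5]
r3 m[φ2→X13] = [2, 2]
r3 m[φ3→X8] = [8, 2]
r3 m[φ4→X8] = [2, 0]
r3 m[φ5→X13] = [9, 4]
r3 m[φ6→X9] = [8, 8]
r3 m[X11→φ0] = [0, 0]
r3 m[X15→φ2] = [0, 0]
r3 m[X9→φ1] = [8, 8]
r3 m[X9→φ6] = [1, 1]
r3 m[X4→φ1] = [1, 1]
r3 m[X4→φ2] = [1, 3]
r3 m[X8→φ0] = [13, 3]
r3 m[X8→φ1] = [12, 5]
r3 m[X8→φ3] = [7, 4]
r3 m[X8→φ4] = [13, 6]
r3 m[X13→φ2] = [9, 4]
r3 m[X13→φ5] = [1, 1]
r4 m[φ0→X11] = [6, 8]
r4 m[φ0→X8] = [2, 3]
r4 m[φ1→X9] = [7, 7]
r4 m[φ1→X4] = [14, 17]
r4 m[φ1→X8] = [12, 10]
r4 m[φ2→X15] = [8, 6]
r4 m[φ2→X4] = [5, 5]
r4 m[φ2→X13] = [2, 2]
r4 m[φ3→X8] = [8, 2]
r4 m[φ4→X8] = [2, 0]
r4 m[φ5→X13] = [9, 4]
r4 m[φ6→X9] = [8, 8]
r4 m[X11→φ0] = [0, 0]
r4 m[X15→φ2] = [0, 0]
r4 m[X9→φ1] = [8, 8]
r4 m[X9→φ6] = [7, 7]
r4 m[X4→φ1] = [5, 5]
r4 m[X4→φ2] = [14, 17]
r4 m[X8→φ0] = [22, 12]
r4 m[X8→φ1] = [12, 5]
r4 m[X8→φ3] = [16, 13]
r4 m[X8→φ4] = [22, 15]
r4 m[X13→φ2] = [9, 4]
r4 m[X13→φ5] = [2, 2]
r5 m[φ0→X11] = [15, 17]
r5 m[φ0→X8] = [2, 3]
r5 m[φ1→X9] = [11, 11]
r5 m[φ1→X4] = [14, 17]
r5 m[φ1→X8] = [16, 14]
r5 m[φ2→X15] = [22, 19]
r5 m[φ2→X4] = [5, 5]
r5 m[φ2→X13] = [15, 15]
r5 m[φ3→X8] = [8, 2]
r5 m[φ4→X8] = [2, 0]
r5 m[φ5→X13] = [9, 4]
r5 m[φ6→X9] = [8, 8]
r5 m[X11→φ0] = [0, 0]
r5 m[X15→φ2] = [0, 0]
r5 m[X9→φ1] = [8, 8]
r5 m[X9→φ6] = [7, 7]
r5 m[X4→φ1] = [5, 5]
r5 m[X4→φ2] = [14, 17]
r5 m[X8→φ0] = [22, 12]
r5 m[X8→φ1] = [12, 5]
r5 m[X8→φ3] = [16, 13]
r5 m[X8→φ4] = [22, 15]
r5 m[X13→φ2] = [9, 4]
r5 m[X13→φ5] = [2, 2]
r6 m[φ0→X11] = [15, 17]
r6 m[φ0→X8] = [2, 3]
r6 m[φ1→X9] = [11, 11]
r6 m[φ1→X4] = [14, 17]
r6 m[φ1→X8] = [16, 14]
r6 m[φ2→X15] = [22, 19]
r6 m[φ2→X4] = [5, 5]
r6 m[φ2→X13] = [15, 15]
r6 m[φ3→X8] = [8, 2]
r6 m[φ4→X8] = [2, 0]
r6 m[φ5→X13] = [9, 4]
r6 m[φ6→X9] = [8, 8]
r6 m[X11→φ0] = [0, 0]
r6 m[X15→φ2] = [0, 0]
r6 m[X9→φ1] = [8, 8]
r6 m[X9→φ6] = [11, 11]
r6 m[X4→φ1] = [5, 5]
r6 m[X4→φ2] = [14, 17]
r6 m[X8→φ0] = [26, 16]
r6 m[X8→φ1] = [12, 5]
r6 m[X8→φ3] = [20, 17]
r6 m[X8→φ4] = [26, 19]
r6 m[X13→φ2] = [9, 4]
r6 m[X13→φ5] = [15, 15]
r7 m[φ0→X11] = [19, 21]
r7 m[φ0→X8] = [2, 3]
r7 m[φ1→X9] = [11, 11]
r7 m[φ1→X4] = [14, 17]
r7 m[φ1→X8] = [16, 14]
r7 m[φ2→X15] = [22, 19]
r7 m[φ2→X4] = [5, 5]
r7 m[φ2→X13] = [15, 15]
r7 m[φ3→X8] = [8, 2]
r7 m[φ4→X8] = [2, 0]
r7 m[φ5→X13] = [9, 4]
r7 m[φ6→X9] = [8, 8]
r7 m[X11→φ0] = [0, 0]
r7 m[X15→φ2] = [0, 0]
r7 m[X9→φ1] = [8, 8]
r7 m[X9→φ6] = [11, 11]
r7 m[X4→φ1] = [5, 5]
r7 m[X4→φ2] = [14, 17]
r7 m[X8→φ0] = [26, 16]
r7 m[X8→φ1] = [12, 5]
r7 m[X8→φ3] = [20, 17]
r7 m[X8→φ4] = [26, 19]
r7 m[X13→φ2] = [9, 4]
r7 m[X13→φ5] = [15, 15]
r8 m[φ0→X11] = [19, 21]
r8 m[φ0→X8] = [2, 3]
r8 m[φ1→X9] = [11, 11]
r8 m[φ1→X4] = [14, 17]
r8 m[φ1→X8] = [16, 14]
r8 m[φ2→X15] = [22, 19]
r8 m[φ2→X4] = [5, 5]
r8 m[φ2→X13] = [15, 15]
r8 m[φ3→X8] = [8, 2]
r8 m[φ4→X8] = [2, 0]
r8 m[φ5→X13] = [9, 4]
r8 m[φ6→X9] = [8, 8]
r8 m[X11→φ0] = [0, 0]
r8 m[X15→φ2] = [0, 0]
r8 m[X9→φ1] = [8, 8]
r8 m[X9→φ6] = [11, 11]
r8 m[X4→φ1] = [5, 5]
r8 m[X4→φ2] = [14, 17]
r8 m[X8→φ0] = [26, 16]
r8 m[X8→φ1] = [12, 5]
r8 m[X8→φ3] = [20, 17]
r8 m[X8→φ4] = [26, 19]
r8 m[X13→φ2] = [9, 4]
r8 m[X13→φ5] = [15, 15]
fixed point reached at round 8
traceback from X11: (X11=0, X15=1, X9=0, X4=0, X8=1, X13=1), score=19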